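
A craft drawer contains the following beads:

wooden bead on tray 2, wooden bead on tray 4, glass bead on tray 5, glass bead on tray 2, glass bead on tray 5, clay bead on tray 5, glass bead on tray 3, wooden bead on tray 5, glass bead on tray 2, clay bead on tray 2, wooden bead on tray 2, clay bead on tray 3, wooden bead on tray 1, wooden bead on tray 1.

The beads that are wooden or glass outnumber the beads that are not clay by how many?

0

beads that are wooden or glass: 11.
beads that are not clay: 11.
11 − 11 = 0.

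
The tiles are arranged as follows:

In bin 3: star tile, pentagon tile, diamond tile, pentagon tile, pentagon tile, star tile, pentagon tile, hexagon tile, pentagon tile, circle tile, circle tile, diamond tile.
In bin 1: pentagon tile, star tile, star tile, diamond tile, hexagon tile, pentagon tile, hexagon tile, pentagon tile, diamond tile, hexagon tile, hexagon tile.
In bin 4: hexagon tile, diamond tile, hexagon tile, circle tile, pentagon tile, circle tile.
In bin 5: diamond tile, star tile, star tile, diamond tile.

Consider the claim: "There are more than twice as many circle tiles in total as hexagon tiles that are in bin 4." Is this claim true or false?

False

|circle tiles| = 4.
|hexagon tiles in bin 4| = 2.
The claim requires 4 > 2 × 2 = 4, which does not hold.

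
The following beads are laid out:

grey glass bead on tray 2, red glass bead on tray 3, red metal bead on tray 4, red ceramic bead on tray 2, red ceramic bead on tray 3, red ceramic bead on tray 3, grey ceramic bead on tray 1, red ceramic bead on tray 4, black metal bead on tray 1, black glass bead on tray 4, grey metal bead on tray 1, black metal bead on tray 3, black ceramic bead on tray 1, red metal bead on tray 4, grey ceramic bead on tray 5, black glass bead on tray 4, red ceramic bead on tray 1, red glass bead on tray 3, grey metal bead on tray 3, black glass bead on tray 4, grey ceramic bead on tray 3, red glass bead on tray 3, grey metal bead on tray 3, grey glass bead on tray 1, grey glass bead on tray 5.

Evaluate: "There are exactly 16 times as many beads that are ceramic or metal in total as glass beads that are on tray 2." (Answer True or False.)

beads that are ceramic or metal: 16.
glass beads on tray 2: 1.
The claim requires 16 = 16 × 1 = 16, which holds.

True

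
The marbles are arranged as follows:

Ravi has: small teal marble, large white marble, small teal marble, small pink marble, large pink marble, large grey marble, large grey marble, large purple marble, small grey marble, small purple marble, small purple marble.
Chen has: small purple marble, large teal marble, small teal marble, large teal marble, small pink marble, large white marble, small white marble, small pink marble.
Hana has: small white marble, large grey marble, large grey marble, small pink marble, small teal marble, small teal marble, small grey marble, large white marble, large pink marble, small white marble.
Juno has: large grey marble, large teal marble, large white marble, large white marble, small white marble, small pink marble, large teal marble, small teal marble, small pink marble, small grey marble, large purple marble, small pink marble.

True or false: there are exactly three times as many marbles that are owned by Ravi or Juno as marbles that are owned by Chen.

marbles owned by Ravi or Juno: 23.
marbles owned by Chen: 8.
The claim requires 23 = 3 × 8 = 24, which does not hold.

False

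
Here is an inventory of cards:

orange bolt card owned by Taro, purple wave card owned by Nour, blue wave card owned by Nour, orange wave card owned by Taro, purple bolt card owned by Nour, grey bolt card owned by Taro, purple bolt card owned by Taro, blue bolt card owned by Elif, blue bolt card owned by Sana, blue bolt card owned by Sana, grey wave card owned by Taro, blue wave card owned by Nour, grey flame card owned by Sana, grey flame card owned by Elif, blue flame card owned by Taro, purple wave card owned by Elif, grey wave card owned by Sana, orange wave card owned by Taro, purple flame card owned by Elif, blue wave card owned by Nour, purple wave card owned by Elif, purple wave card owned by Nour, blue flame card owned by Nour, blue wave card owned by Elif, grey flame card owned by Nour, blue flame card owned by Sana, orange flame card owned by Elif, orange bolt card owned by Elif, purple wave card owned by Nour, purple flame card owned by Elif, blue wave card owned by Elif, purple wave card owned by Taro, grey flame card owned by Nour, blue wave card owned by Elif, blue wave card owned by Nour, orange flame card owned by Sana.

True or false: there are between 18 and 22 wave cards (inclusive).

False

|wave cards| = 17.
The claim requires 18 ≤ 17 ≤ 22, which does not hold.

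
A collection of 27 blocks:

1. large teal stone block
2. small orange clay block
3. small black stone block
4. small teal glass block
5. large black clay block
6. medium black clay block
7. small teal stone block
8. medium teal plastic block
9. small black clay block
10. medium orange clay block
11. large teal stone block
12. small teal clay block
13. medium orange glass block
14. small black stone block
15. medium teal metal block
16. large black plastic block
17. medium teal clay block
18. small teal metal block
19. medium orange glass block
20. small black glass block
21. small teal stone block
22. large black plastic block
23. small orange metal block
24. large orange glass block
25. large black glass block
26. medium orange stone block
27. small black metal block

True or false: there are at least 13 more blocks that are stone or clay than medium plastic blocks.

There are 14 blocks that are stone or clay.
There is 1 medium plastic block.
The claim requires 14 − 1 = 13 ≥ 13, which holds.

True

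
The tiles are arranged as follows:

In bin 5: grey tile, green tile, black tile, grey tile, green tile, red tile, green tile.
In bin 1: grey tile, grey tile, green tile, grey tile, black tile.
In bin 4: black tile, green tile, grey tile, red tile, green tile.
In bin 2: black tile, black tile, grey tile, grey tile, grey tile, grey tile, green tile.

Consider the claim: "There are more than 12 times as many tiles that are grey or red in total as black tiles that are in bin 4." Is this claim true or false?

False

tiles that are grey or red: 12.
black tiles in bin 4: 1.
The claim requires 12 > 12 × 1 = 12, which does not hold.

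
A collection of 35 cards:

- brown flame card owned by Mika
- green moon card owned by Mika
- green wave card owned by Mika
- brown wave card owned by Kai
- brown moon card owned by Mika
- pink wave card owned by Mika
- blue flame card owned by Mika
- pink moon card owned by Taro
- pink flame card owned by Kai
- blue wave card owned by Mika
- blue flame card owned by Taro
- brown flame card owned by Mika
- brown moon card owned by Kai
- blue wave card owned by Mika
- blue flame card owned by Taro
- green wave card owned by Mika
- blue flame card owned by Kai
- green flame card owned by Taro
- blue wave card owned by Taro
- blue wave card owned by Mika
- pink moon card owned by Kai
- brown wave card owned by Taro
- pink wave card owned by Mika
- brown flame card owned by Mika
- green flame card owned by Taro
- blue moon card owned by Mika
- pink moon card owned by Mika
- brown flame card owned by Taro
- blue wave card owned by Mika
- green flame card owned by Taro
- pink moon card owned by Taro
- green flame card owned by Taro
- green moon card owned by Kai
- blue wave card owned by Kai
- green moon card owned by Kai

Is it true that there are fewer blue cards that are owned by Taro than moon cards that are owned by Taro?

Count of blue cards owned by Taro: 3.
Count of moon cards owned by Taro: 2.
The claim requires 3 < 2, which does not hold.

False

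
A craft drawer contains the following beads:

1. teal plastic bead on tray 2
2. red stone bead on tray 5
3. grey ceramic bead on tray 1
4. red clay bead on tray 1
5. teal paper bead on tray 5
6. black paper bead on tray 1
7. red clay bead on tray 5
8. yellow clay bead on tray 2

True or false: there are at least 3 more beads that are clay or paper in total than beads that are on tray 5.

|beads that are clay or paper| = 5.
|beads on tray 5| = 3.
The claim requires 5 − 3 = 2 ≥ 3, which does not hold.

False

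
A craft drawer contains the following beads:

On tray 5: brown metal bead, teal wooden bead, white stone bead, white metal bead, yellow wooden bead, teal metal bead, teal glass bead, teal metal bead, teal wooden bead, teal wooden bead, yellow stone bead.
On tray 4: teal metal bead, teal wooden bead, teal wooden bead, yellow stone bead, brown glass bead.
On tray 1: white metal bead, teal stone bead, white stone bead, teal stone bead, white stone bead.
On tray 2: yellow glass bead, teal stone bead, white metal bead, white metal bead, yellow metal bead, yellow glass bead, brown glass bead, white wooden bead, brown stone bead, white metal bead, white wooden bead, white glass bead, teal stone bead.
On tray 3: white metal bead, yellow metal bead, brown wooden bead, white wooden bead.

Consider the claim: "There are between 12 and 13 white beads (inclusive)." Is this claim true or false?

white beads: 13.
The claim requires 12 ≤ 13 ≤ 13, which holds.

True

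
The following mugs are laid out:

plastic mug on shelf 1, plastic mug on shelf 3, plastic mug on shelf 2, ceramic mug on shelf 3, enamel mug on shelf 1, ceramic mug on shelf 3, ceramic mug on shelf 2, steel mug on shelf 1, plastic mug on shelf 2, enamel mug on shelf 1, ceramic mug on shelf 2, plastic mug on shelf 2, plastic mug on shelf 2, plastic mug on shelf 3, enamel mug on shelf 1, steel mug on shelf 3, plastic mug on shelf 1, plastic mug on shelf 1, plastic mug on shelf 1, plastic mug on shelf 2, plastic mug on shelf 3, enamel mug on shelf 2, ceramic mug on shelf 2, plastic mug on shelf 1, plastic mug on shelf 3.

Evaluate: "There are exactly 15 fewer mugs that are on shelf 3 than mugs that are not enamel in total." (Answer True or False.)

|mugs on shelf 3| = 7.
|mugs that are not enamel| = 21.
The claim requires 21 − 7 (= 14) to equal 15, which does not hold.

False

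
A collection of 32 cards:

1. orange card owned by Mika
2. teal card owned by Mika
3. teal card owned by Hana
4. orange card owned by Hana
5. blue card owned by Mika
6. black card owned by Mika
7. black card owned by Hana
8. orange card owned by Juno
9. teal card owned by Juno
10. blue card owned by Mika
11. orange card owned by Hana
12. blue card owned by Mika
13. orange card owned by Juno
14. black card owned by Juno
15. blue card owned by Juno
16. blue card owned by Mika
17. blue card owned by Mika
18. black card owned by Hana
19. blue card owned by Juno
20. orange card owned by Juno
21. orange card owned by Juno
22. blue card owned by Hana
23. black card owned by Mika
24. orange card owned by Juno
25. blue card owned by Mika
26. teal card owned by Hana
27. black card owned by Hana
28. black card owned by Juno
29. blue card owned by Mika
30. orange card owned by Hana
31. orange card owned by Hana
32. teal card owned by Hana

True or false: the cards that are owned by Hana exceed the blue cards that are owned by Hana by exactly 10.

True

cards owned by Hana: 11.
blue cards owned by Hana: 1.
The claim requires 11 − 1 (= 10) to equal 10, which holds.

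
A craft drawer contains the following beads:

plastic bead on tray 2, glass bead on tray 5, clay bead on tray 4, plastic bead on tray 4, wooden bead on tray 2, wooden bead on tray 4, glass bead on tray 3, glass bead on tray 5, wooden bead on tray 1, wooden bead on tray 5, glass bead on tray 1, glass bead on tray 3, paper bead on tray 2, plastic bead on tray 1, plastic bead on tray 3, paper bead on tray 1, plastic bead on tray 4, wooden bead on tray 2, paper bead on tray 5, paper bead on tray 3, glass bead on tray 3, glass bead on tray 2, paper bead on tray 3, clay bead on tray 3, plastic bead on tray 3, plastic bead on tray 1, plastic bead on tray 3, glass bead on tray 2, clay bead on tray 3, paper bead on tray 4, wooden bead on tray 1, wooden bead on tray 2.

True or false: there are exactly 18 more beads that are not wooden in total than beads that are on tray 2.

True

There are 25 beads that are not wooden.
There are 7 beads on tray 2.
The claim requires 25 − 7 (= 18) to equal 18, which holds.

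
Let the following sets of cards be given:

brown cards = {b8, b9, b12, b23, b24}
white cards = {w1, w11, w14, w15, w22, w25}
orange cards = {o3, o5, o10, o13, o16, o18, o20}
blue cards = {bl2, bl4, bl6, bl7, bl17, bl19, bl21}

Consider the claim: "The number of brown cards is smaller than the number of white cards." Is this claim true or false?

True

brown cards: 5.
white cards: 6.
The claim requires 5 < 6, which holds.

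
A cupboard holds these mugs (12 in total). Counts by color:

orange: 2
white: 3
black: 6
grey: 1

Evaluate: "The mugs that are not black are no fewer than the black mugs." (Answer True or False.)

True

There are 6 mugs that are not black.
There are 6 black mugs.
The claim requires 6 ≥ 6, which holds.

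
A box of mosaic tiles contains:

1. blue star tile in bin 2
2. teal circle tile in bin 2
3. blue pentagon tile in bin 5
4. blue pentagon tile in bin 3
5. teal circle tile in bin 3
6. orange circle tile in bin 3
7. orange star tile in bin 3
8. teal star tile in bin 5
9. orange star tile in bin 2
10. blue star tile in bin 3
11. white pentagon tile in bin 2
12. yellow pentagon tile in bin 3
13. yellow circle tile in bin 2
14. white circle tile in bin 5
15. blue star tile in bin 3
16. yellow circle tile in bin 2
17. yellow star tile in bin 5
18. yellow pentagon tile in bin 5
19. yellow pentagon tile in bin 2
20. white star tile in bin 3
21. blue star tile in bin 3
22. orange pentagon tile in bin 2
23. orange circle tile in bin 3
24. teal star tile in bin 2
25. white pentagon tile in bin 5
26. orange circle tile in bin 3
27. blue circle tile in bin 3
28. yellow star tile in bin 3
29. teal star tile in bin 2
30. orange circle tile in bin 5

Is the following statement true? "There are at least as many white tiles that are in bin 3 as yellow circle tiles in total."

There is 1 white tile in bin 3.
There are 2 yellow circle tiles.
The claim requires 1 ≥ 2, which does not hold.

False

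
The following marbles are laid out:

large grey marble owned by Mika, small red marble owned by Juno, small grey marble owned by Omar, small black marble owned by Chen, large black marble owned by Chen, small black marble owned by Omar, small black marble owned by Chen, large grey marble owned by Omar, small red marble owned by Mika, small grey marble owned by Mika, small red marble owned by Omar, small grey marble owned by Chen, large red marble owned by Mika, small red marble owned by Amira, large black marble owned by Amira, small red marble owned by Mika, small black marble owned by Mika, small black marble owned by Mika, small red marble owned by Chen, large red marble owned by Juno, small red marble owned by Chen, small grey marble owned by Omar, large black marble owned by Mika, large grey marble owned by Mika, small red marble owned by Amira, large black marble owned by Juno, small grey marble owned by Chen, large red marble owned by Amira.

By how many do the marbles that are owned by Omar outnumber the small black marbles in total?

0

marbles owned by Omar: 5.
small black marbles: 5.
5 − 5 = 0.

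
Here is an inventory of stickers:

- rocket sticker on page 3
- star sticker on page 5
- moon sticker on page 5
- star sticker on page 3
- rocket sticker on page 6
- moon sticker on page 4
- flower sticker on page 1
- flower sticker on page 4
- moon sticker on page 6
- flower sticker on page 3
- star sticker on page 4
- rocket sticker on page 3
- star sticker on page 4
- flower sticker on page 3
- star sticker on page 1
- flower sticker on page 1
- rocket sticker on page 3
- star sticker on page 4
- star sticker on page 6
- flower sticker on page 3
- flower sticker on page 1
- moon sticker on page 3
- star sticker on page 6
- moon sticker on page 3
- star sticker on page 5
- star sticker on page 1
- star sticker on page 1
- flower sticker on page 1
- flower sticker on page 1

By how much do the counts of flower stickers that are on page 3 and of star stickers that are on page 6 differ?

1

flower stickers on page 3: 3. star stickers on page 6: 2.
|3 − 2| = 3 − 2 = 1.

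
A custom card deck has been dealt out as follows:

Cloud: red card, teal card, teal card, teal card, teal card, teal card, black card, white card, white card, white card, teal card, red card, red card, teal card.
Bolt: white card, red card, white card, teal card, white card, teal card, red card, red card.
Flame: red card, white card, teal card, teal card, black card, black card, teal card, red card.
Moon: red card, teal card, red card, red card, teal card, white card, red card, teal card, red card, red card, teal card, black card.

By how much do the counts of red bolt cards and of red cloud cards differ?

red bolt cards: 3. red cloud cards: 3.
|3 − 3| = 3 − 3 = 0.

0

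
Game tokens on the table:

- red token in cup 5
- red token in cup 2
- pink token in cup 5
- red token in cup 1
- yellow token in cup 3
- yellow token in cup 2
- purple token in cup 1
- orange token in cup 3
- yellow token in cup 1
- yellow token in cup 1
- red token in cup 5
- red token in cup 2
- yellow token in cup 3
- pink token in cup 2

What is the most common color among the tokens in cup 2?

Counts by color (restricted to tokens in cup 2): red 2, yellow 1, pink 1.
The maximum is 2, held uniquely by red.

red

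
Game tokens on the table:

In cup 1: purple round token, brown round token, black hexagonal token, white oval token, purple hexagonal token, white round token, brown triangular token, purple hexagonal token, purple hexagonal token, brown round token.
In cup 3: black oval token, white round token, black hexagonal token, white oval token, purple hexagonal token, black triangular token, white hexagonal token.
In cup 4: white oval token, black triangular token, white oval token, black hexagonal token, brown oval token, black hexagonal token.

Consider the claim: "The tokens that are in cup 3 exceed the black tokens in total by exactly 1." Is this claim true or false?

There are 7 tokens in cup 3.
There are 7 black tokens.
The claim requires 7 − 7 (= 0) to equal 1, which does not hold.

False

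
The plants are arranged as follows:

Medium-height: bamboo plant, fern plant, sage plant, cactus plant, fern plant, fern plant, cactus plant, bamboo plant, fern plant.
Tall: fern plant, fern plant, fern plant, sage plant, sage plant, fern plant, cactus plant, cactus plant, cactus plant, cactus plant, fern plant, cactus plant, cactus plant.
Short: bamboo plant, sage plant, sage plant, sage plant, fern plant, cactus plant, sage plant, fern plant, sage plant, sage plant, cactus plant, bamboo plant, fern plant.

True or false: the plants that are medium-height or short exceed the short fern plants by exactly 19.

True

|plants that are medium-height or short| = 22.
|short fern plants| = 3.
The claim requires 22 − 3 (= 19) to equal 19, which holds.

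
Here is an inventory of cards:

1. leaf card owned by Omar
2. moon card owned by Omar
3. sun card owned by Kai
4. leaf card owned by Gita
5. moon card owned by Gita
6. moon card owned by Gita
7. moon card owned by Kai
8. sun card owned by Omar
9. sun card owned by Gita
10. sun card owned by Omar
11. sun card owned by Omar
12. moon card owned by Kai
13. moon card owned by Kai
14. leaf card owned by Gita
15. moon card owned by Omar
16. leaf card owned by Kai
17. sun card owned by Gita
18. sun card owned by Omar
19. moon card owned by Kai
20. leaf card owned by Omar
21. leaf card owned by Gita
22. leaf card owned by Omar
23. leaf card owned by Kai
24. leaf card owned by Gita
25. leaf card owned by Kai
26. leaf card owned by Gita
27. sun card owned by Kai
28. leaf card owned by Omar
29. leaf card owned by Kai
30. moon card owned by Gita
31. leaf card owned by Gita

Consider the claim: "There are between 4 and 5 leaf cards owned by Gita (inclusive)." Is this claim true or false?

False

|leaf cards owned by Gita| = 6.
The claim requires 4 ≤ 6 ≤ 5, which does not hold.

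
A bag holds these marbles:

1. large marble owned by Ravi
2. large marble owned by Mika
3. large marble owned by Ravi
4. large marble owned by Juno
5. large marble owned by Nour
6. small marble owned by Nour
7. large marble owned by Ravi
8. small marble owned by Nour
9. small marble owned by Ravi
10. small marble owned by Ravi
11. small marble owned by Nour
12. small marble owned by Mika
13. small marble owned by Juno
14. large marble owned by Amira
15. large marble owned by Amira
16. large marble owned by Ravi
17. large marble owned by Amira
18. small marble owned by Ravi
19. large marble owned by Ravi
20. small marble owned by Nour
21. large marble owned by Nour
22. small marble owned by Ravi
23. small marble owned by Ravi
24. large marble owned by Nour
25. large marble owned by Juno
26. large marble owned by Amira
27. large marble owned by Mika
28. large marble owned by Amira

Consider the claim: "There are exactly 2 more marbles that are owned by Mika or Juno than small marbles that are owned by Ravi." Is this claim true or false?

False

|marbles owned by Mika or Juno| = 6.
|small marbles owned by Ravi| = 5.
The claim requires 6 − 5 (= 1) to equal 2, which does not hold.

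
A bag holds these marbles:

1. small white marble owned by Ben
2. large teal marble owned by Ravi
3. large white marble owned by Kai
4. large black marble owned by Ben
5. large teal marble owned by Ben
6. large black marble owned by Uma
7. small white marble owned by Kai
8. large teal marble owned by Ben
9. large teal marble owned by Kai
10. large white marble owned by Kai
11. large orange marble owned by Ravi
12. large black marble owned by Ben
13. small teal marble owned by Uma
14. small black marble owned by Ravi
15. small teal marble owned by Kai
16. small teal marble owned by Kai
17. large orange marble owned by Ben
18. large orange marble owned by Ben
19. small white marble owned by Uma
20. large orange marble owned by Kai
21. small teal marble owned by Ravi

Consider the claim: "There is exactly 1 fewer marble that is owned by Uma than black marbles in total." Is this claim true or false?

|marbles owned by Uma| = 3.
|black marbles| = 4.
The claim requires 4 − 3 (= 1) to equal 1, which holds.

True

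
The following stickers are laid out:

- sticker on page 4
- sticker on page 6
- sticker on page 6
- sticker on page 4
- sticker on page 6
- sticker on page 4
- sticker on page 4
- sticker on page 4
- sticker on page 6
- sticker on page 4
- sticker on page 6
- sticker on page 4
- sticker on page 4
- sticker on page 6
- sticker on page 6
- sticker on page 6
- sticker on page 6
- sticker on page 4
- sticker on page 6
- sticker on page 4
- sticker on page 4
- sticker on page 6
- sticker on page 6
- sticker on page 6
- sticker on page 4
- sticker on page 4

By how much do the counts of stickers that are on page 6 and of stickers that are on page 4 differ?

stickers on page 6: 13. stickers on page 4: 13.
|13 − 13| = 13 − 13 = 0.

0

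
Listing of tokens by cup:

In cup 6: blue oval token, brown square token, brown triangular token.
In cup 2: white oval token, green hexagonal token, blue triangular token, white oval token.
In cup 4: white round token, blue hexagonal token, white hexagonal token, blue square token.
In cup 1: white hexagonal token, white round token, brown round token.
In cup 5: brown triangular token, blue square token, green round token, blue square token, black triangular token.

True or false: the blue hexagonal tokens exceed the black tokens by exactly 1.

There is 1 blue hexagonal token.
There is 1 black token.
The claim requires 1 − 1 (= 0) to equal 1, which does not hold.

False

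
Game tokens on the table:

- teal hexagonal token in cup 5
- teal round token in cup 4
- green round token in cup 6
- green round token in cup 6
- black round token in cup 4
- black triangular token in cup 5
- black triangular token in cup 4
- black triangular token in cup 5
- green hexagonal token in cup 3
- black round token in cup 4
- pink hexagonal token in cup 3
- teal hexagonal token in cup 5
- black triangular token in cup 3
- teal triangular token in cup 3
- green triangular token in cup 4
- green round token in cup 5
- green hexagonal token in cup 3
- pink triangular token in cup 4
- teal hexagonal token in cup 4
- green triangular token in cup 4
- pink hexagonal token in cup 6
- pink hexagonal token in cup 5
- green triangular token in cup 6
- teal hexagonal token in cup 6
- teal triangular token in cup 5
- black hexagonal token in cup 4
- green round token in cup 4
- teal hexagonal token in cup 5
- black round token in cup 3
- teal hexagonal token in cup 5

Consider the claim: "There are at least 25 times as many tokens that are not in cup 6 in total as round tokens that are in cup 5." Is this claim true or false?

True

|tokens that are not in cup 6| = 25.
|round tokens in cup 5| = 1.
The claim requires 25 ≥ 25 × 1 = 25, which holds.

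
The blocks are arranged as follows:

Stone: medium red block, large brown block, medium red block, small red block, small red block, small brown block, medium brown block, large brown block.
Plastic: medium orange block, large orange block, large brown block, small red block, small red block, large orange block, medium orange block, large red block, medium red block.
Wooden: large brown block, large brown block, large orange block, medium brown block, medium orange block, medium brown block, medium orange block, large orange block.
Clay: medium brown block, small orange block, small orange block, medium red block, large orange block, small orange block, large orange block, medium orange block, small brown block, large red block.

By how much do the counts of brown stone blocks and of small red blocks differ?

0

brown stone blocks: 4. small red blocks: 4.
|4 − 4| = 4 − 4 = 0.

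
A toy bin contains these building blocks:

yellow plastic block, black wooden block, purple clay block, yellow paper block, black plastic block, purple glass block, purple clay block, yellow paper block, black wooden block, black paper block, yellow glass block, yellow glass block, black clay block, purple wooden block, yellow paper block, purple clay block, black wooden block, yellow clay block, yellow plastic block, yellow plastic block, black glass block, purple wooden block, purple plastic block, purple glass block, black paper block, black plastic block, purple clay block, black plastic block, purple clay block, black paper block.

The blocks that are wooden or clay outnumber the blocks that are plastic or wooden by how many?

0

blocks that are wooden or clay: 12.
blocks that are plastic or wooden: 12.
12 − 12 = 0.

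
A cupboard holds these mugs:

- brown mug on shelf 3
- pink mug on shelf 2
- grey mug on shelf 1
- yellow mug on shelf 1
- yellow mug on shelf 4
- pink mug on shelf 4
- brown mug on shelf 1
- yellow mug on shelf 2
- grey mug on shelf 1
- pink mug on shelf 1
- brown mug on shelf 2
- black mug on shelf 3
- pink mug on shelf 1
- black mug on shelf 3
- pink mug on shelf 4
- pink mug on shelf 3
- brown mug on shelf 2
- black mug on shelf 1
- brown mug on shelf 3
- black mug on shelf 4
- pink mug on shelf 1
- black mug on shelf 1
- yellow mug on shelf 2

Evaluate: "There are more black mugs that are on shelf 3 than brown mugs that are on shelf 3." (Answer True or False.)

|black mugs on shelf 3| = 2.
|brown mugs on shelf 3| = 2.
The claim requires 2 > 2, which does not hold.

False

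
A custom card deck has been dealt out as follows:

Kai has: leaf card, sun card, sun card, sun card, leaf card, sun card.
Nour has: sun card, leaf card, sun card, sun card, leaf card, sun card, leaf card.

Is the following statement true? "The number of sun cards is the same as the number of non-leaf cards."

True

|sun cards| = 8.
|non-leaf cards| = 8.
The claim requires 8 = 8, which holds.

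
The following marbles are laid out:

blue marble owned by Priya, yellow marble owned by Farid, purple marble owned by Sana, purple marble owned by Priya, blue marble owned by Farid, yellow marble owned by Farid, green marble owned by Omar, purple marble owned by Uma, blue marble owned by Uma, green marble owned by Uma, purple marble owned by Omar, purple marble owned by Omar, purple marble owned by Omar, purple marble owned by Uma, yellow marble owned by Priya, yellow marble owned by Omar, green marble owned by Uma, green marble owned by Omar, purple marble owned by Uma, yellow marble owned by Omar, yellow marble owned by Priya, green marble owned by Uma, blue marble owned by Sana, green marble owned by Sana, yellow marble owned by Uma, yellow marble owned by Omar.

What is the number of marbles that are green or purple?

14

green: 6; purple: 8; together 6 + 8 = 14.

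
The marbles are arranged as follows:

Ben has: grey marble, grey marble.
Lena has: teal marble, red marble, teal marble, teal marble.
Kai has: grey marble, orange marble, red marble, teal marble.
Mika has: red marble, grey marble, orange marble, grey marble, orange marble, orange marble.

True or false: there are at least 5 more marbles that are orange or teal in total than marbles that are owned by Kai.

False

|marbles that are orange or teal| = 8.
|marbles owned by Kai| = 4.
The claim requires 8 − 4 = 4 ≥ 5, which does not hold.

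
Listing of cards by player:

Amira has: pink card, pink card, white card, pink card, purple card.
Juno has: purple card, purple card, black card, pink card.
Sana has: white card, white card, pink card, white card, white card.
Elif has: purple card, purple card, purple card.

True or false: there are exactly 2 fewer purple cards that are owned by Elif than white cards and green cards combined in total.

Count of purple cards owned by Elif: 3.
white cards: 5; green cards: 0; combined: 5 + 0 = 5.
The claim requires 5 − 3 (= 2) to equal 2, which holds.

True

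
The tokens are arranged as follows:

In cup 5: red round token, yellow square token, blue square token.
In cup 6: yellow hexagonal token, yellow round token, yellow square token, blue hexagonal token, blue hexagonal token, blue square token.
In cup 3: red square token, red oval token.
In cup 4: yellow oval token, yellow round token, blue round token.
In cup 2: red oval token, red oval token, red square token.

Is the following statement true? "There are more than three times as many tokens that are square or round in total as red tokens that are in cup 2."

tokens that are square or round: 10.
red tokens in cup 2: 3.
The claim requires 10 > 3 × 3 = 9, which holds.

True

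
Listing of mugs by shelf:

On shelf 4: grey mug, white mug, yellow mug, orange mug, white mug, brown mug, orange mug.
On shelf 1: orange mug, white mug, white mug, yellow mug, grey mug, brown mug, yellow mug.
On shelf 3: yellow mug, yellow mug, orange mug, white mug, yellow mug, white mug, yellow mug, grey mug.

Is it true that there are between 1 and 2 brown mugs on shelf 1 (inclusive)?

There is 1 brown mug on shelf 1.
The claim requires 1 ≤ 1 ≤ 2, which holds.

True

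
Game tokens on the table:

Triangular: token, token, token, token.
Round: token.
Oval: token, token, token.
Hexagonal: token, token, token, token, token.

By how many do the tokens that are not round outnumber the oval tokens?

tokens that are not round: 12.
oval tokens: 3.
12 − 3 = 9.

9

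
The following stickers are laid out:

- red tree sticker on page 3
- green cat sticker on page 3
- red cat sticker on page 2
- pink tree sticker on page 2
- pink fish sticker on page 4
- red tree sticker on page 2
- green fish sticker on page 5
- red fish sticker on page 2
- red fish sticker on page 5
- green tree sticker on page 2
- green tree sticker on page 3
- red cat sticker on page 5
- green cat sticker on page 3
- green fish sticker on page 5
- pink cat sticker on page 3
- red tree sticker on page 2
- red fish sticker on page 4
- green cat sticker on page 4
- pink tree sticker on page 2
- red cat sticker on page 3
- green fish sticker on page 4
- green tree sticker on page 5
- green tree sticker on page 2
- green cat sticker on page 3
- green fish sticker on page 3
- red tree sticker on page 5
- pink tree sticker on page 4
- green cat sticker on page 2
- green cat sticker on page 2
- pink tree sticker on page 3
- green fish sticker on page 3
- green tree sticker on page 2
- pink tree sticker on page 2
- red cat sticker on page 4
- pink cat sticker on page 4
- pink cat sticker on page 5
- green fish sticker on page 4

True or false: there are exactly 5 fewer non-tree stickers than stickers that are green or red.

True

non-tree stickers: 23.
stickers that are green or red: 28.
The claim requires 28 − 23 (= 5) to equal 5, which holds.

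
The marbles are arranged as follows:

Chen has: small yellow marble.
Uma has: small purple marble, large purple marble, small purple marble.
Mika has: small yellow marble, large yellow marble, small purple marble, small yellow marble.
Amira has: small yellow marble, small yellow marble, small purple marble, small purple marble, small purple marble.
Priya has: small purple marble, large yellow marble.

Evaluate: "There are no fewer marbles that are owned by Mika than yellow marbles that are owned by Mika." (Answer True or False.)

Count of marbles owned by Mika: 4.
Count of yellow marbles owned by Mika: 3.
The claim requires 4 ≥ 3, which holds.

True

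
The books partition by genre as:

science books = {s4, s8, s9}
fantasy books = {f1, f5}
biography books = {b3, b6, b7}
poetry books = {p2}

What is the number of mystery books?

0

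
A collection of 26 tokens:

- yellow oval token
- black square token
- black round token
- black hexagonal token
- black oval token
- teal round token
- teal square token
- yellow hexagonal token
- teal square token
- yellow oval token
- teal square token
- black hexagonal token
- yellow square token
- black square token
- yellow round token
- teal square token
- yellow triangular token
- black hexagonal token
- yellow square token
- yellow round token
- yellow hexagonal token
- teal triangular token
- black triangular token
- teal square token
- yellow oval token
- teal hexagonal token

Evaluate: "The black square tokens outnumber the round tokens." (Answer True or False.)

|black square tokens| = 2.
|round tokens| = 4.
The claim requires 2 > 4, which does not hold.

False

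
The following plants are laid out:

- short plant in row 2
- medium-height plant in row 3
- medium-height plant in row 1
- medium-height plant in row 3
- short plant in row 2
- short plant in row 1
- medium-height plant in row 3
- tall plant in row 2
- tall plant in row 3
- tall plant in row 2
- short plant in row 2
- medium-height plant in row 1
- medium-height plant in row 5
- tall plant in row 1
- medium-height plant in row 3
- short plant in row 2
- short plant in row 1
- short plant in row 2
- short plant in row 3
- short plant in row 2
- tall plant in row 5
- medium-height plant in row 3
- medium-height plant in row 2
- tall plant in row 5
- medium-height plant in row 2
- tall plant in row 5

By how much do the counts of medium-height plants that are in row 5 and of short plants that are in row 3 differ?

medium-height plants in row 5: 1. short plants in row 3: 1.
|1 − 1| = 1 − 1 = 0.

0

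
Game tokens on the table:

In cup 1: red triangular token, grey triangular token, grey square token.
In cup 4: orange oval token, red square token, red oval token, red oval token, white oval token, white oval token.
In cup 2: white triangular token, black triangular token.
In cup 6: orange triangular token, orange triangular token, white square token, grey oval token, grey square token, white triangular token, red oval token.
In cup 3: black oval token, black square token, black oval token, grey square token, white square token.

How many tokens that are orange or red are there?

orange: 3; red: 5; together 3 + 5 = 8.

8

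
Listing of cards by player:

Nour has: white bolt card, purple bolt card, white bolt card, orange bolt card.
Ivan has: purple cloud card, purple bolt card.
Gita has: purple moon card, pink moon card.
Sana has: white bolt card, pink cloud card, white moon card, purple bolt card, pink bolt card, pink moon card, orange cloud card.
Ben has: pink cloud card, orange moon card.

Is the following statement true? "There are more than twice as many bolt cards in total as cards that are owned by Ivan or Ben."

|bolt cards| = 8.
|cards owned by Ivan or Ben| = 4.
The claim requires 8 > 2 × 4 = 8, which does not hold.

False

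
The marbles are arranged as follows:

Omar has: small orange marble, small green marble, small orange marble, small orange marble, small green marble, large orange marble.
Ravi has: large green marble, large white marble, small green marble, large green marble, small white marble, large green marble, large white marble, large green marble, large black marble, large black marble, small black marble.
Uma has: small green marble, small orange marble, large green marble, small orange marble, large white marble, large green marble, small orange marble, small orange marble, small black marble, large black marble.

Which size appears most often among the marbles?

Counts by size: small 14, large 13.
The maximum is 14, held uniquely by small.

small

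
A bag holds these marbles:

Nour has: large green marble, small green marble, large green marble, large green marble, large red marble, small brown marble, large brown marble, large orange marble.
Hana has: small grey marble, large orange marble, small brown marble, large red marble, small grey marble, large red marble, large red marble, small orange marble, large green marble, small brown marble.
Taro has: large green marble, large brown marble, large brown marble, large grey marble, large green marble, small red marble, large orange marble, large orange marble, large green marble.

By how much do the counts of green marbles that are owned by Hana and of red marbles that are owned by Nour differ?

0

green marbles owned by Hana: 1. red marbles owned by Nour: 1.
|1 − 1| = 1 − 1 = 0.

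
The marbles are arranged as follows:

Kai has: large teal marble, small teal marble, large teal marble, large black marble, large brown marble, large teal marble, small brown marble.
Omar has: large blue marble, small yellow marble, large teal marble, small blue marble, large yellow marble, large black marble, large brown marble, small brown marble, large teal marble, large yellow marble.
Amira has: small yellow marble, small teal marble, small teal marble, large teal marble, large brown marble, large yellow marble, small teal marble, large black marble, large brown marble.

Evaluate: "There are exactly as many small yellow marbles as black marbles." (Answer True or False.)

False

There are 2 small yellow marbles.
There are 3 black marbles.
The claim requires 2 = 3, which does not hold.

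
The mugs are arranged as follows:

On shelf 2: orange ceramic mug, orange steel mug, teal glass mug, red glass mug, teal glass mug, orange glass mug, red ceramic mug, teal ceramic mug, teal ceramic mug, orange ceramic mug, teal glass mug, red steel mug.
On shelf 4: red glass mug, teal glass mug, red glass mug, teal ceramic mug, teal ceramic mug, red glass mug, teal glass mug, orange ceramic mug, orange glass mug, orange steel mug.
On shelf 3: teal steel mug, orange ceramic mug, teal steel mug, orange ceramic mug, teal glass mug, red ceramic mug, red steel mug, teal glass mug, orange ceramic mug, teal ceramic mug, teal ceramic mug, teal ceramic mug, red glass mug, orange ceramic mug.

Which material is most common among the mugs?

ceramic

Counts by material: ceramic 16, glass 14, steel 6.
The maximum is 16, held uniquely by ceramic.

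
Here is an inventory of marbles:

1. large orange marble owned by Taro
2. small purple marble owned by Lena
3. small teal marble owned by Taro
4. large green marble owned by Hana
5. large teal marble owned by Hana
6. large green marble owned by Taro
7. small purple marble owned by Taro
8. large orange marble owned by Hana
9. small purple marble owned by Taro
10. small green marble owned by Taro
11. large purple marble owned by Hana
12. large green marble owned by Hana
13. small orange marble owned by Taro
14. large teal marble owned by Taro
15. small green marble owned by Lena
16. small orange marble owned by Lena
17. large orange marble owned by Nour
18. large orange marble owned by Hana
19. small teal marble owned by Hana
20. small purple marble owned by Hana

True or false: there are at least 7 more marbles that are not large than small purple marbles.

There are 10 marbles that are not large.
There are 4 small purple marbles.
The claim requires 10 − 4 = 6 ≥ 7, which does not hold.

False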